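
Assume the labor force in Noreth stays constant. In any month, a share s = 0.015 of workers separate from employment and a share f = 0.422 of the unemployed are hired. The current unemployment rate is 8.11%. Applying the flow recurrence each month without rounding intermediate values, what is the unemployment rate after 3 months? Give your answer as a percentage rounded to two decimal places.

With a fixed labor force, u_{t+1} = u_t + s·(1−u_t) − f·u_t = u_t·(1−s−f) + s.
Here 1−s−f = 0.563 and s = 0.015.
u_1 = 0.081100 × 0.563 + 0.015 = 0.060659.
u_2 = 0.060659 × 0.563 + 0.015 = 0.049151.
u_3 = 0.049151 × 0.563 + 0.015 = 0.042672.

Unemployment rate after three months ≈ 4.27%.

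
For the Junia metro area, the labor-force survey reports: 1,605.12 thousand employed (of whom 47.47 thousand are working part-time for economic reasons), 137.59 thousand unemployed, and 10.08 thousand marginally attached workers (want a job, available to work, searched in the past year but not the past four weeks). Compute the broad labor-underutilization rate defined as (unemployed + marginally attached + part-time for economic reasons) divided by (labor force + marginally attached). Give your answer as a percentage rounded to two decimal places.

Labor force = 1,605.12 + 137.59 = 1,742.71 thousand.
Numerator = 137.59 + 10.08 + 47.47 = 195.14 thousand.
Denominator = 1,742.71 + 10.08 = 1,752.79 thousand.
Broad rate = 195.14 / 1,752.79 = 11.13%.

Broad underutilization rate ≈ 11.13%.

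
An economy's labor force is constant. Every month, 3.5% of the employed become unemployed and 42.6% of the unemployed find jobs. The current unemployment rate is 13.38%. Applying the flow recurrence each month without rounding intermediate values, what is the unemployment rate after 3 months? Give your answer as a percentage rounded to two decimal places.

With a fixed labor force, u_{t+1} = u_t + s·(1−u_t) − f·u_t = u_t·(1−s−f) + s.
Here 1−s−f = 0.539 and s = 0.035.
u_1 = 0.133800 × 0.539 + 0.035 = 0.107118.
u_2 = 0.107118 × 0.539 + 0.035 = 0.092737.
u_3 = 0.092737 × 0.539 + 0.035 = 0.084985.

Unemployment rate after three months ≈ 8.50%.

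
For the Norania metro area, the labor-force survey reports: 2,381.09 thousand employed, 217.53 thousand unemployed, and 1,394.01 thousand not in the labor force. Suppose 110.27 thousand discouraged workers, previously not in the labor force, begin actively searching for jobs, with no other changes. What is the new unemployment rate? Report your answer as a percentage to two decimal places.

New unemployment rate ≈ 12.10%.

Initially, labor force = 2,381.09 + 217.53 = 2,598.62 thousand, so u = 217.53/2,598.62 = 8.37%.
After the change, unemployed and labor force both rise by 110.27 → E = 2,381.09, U = 327.80, labor force = 2,708.89 thousand.
New unemployment rate = 327.80 / 2,708.89 = 12.10%.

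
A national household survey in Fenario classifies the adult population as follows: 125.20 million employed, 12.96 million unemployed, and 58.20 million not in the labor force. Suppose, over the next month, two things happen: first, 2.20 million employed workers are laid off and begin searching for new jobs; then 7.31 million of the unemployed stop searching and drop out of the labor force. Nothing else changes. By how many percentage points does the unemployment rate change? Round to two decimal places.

Initially, labor force = 125.20 + 12.96 = 138.16 million, so u = 12.96/138.16 = 9.38%.
After the first change, employed falls and unemployed rises by 2.20; labor force unchanged → E = 123.00, U = 15.16, labor force = 138.16 million.
After the second change, unemployed and labor force both fall by 7.31 → E = 123.00, U = 7.85, labor force = 130.85 million.
New unemployment rate = 7.85 / 130.85 = 6.00%.
Change = 6.00% − 9.38% = −3.38 percentage points.

The unemployment rate changes by −3.38 percentage points.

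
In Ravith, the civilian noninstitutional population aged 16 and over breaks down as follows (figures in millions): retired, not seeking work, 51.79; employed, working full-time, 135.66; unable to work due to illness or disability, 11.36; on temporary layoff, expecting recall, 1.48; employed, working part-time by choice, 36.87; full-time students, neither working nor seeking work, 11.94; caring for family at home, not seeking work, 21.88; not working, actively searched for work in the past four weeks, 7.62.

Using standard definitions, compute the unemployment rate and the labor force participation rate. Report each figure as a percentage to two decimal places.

Unemployment rate ≈ 5.01%; labor force participation rate ≈ 65.19%.

Employed = 135.66 + 36.87 = 172.53 million.
Unemployed = 1.48 + 7.62 = 9.10 million (jobless and actively searching, or on temporary layoff).
Labor force = 172.53 + 9.10 = 181.63 million.
Not in labor force = 51.79 + 11.36 + 11.94 + 21.88 = 96.97 million (those not working and not actively searching are outside the labor force).
Civilian working-age population = 181.63 + 96.97 = 278.60 million.
Unemployment rate = 9.10 / 181.63 = 5.01%.
Labor force participation rate = 181.63 / 278.60 = 65.19%.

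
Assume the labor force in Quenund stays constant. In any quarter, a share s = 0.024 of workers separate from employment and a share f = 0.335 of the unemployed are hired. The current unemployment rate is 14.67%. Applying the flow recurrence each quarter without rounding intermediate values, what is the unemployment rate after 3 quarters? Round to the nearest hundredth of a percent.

Unemployment rate after three quarters ≈ 8.79%.

With a fixed labor force, u_{t+1} = u_t + s·(1−u_t) − f·u_t = u_t·(1−s−f) + s.
Here 1−s−f = 0.641 and s = 0.024.
u_1 = 0.146700 × 0.641 + 0.024 = 0.118035.
u_2 = 0.118035 × 0.641 + 0.024 = 0.099660.
u_3 = 0.099660 × 0.641 + 0.024 = 0.087882.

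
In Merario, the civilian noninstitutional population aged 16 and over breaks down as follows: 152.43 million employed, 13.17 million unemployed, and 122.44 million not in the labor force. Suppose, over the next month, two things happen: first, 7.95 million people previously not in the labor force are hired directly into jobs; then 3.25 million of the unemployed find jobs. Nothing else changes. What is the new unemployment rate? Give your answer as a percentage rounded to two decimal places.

Initially, labor force = 152.43 + 13.17 = 165.60 million, so u = 13.17/165.60 = 7.95%.
After the first change, employed and labor force both rise by 7.95; unemployed unchanged → E = 160.38, U = 13.17, labor force = 173.55 million.
After the second change, unemployed falls and employed rises by 3.25; labor force unchanged → E = 163.63, U = 9.92, labor force = 173.55 million.
New unemployment rate = 9.92 / 173.55 = 5.72%.

New unemployment rate ≈ 5.72%.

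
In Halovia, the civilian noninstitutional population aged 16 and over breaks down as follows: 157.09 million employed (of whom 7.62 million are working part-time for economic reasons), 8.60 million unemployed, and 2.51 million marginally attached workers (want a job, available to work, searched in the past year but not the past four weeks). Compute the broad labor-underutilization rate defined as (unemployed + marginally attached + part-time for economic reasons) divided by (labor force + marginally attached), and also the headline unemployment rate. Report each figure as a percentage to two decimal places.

Labor force = 157.09 + 8.60 = 165.69 million.
Numerator = 8.60 + 2.51 + 7.62 = 18.73 million.
Denominator = 165.69 + 2.51 = 168.20 million.
Broad rate = 18.73 / 168.20 = 11.14%.
Headline unemployment rate = 8.60 / 165.69 = 5.19%.

Broad underutilization rate ≈ 11.14%; headline unemployment rate ≈ 5.19%.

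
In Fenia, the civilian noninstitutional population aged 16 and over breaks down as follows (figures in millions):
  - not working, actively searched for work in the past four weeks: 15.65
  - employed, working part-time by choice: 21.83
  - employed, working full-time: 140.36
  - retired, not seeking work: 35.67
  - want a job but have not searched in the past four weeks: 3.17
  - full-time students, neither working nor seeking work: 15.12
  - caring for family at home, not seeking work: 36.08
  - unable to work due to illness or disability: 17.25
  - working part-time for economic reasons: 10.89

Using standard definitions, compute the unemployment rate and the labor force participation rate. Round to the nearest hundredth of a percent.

Employed = 21.83 + 140.36 + 10.89 = 173.08 million (anyone who worked, including part-time for economic reasons, counts as employed).
Unemployed = 15.65 million.
Labor force = 173.08 + 15.65 = 188.73 million.
Not in labor force = 35.67 + 3.17 + 15.12 + 36.08 + 17.25 = 107.29 million (those not working and not actively searching are outside the labor force — including those who want a job but have given up searching).
Civilian working-age population = 188.73 + 107.29 = 296.02 million.
Unemployment rate = 15.65 / 188.73 = 8.29%.
Labor force participation rate = 188.73 / 296.02 = 63.76%.

Unemployment rate ≈ 8.29%; labor force participation rate ≈ 63.76%.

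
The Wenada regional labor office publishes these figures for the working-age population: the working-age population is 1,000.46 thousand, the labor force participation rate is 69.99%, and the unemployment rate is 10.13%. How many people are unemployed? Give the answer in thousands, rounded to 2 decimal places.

Labor force = 0.6999 × 1,000.46 = 700.22 thousand.
Unemployed = 0.1013 × 700.22 ≈ 70.93 thousand.

About 70.93 thousand are unemployed.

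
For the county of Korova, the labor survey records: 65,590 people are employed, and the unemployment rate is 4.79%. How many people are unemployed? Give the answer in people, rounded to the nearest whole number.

About 3,300 are unemployed.

Let U be the number unemployed. The labor force is E + U, and U/(E+U) = 0.0479.
So U = 0.0479 × 65,590 / (1 − 0.0479) = 3141.76 / 0.9521 ≈ 3,300.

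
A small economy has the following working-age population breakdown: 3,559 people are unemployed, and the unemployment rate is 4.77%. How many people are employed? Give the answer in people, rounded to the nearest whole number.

About 71,053 are employed.

Labor force = U / u = 3,559 / 0.0477 ≈ 74,612.
Employed = labor force − unemployed = 74,612 − 3,559 = 71,053.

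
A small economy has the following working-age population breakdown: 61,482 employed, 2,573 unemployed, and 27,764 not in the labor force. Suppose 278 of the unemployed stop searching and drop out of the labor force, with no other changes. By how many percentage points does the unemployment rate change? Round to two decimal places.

The unemployment rate changes by −0.42 percentage points.

Initially, labor force = 61,482 + 2,573 = 64,055, so u = 2,573/64,055 = 4.02%.
After the change, unemployed and labor force both fall by 278 → E = 61,482, U = 2,295, labor force = 63,777.
New unemployment rate = 2,295 / 63,777 = 3.60%.
Change = 3.60% − 4.02% = −0.42 percentage points.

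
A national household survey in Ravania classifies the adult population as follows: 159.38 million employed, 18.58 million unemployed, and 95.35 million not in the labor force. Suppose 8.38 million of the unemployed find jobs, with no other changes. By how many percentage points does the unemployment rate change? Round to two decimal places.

Initially, labor force = 159.38 + 18.58 = 177.96 million, so u = 18.58/177.96 = 10.44%.
After the change, unemployed falls and employed rises by 8.38; labor force unchanged → E = 167.76, U = 10.20, labor force = 177.96 million.
New unemployment rate = 10.20 / 177.96 = 5.73%.
Change = 5.73% − 10.44% = −4.71 percentage points.

The unemployment rate changes by −4.71 percentage points.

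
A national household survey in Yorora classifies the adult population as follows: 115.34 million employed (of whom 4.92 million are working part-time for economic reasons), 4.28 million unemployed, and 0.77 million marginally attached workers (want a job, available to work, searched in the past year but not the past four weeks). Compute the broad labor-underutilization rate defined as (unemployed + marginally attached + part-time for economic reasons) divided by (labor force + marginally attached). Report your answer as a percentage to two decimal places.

Broad underutilization rate ≈ 8.28%.

Labor force = 115.34 + 4.28 = 119.62 million.
Numerator = 4.28 + 0.77 + 4.92 = 9.97 million.
Denominator = 119.62 + 0.77 = 120.39 million.
Broad rate = 9.97 / 120.39 = 8.28%.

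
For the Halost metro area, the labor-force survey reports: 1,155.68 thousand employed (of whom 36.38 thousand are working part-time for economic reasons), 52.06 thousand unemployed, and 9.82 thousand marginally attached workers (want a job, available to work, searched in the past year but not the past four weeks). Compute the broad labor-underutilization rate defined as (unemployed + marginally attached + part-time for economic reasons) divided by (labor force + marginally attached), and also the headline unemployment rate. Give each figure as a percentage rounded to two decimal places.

Labor force = 1,155.68 + 52.06 = 1,207.74 thousand.
Numerator = 52.06 + 9.82 + 36.38 = 98.26 thousand.
Denominator = 1,207.74 + 9.82 = 1,217.56 thousand.
Broad rate = 98.26 / 1,217.56 = 8.07%.
Headline unemployment rate = 52.06 / 1,207.74 = 4.31%.

Broad underutilization rate ≈ 8.07%; headline unemployment rate ≈ 4.31%.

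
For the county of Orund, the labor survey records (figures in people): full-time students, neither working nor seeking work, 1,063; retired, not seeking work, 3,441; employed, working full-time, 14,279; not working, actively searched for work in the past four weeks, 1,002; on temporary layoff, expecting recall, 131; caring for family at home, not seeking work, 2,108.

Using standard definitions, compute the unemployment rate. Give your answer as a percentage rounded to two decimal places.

Employed = 14,279.
Unemployed = 1,002 + 131 = 1,133 (jobless and actively searching, or on temporary layoff).
Labor force = 14,279 + 1,133 = 15,412.
Unemployment rate = 1,133 / 15,412 = 7.35%.

Unemployment rate ≈ 7.35%.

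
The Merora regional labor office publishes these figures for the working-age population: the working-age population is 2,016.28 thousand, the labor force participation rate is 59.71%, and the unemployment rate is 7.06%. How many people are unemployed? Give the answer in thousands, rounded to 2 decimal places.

About 85.00 thousand are unemployed.

Labor force = 0.5971 × 2,016.28 = 1,203.92 thousand.
Unemployed = 0.0706 × 1,203.92 ≈ 85.00 thousand.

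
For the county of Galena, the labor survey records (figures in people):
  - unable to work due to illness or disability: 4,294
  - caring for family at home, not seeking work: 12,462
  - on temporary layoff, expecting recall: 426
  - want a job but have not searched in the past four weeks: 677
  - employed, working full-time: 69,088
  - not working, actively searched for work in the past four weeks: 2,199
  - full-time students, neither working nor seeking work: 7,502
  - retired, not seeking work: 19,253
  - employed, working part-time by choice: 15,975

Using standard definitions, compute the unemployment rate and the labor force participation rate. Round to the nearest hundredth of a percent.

Unemployment rate ≈ 2.99%; labor force participation rate ≈ 66.49%.

Employed = 69,088 + 15,975 = 85,063.
Unemployed = 426 + 2,199 = 2,625 (jobless and actively searching, or on temporary layoff).
Labor force = 85,063 + 2,625 = 87,688.
Not in labor force = 4,294 + 12,462 + 677 + 7,502 + 19,253 = 44,188 (those not working and not actively searching are outside the labor force — including those who want a job but have given up searching).
Civilian working-age population = 87,688 + 44,188 = 131,876.
Unemployment rate = 2,625 / 87,688 = 2.99%.
Labor force participation rate = 87,688 / 131,876 = 66.49%.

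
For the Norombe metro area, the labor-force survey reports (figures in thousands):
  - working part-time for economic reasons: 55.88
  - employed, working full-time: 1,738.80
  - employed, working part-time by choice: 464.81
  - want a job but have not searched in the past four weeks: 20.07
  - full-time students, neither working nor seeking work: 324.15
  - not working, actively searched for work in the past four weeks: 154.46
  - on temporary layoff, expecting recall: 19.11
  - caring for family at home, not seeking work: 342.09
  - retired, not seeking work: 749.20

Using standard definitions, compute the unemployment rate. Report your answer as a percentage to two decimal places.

Employed = 55.88 + 1,738.80 + 464.81 = 2,259.49 thousand (anyone who worked, including part-time for economic reasons, counts as employed).
Unemployed = 154.46 + 19.11 = 173.57 thousand (jobless and actively searching, or on temporary layoff).
Labor force = 2,259.49 + 173.57 = 2,433.06 thousand.
Unemployment rate = 173.57 / 2,433.06 = 7.13%.

Unemployment rate ≈ 7.13%.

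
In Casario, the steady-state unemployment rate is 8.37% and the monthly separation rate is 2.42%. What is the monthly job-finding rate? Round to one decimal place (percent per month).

Job-finding rate ≈ 26.5% per month.

From u* = s/(s+f): f = s·(1−u)/u.
f = 2.42 × (1 − 0.0837) / 0.0837 = 2.2174 / 0.0837 ≈ 26.5% per month.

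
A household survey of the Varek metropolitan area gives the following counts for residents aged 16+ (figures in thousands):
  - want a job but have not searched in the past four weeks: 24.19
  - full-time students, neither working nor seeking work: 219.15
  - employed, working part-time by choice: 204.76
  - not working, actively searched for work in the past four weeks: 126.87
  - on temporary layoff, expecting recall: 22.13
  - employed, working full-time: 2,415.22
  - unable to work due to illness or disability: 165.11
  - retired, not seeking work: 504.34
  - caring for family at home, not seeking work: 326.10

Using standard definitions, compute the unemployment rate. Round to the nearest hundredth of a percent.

Employed = 204.76 + 2,415.22 = 2,619.98 thousand.
Unemployed = 126.87 + 22.13 = 149.00 thousand (jobless and actively searching, or on temporary layoff).
Labor force = 2,619.98 + 149.00 = 2,768.98 thousand.
Unemployment rate = 149.00 / 2,768.98 = 5.38%.

Unemployment rate ≈ 5.38%.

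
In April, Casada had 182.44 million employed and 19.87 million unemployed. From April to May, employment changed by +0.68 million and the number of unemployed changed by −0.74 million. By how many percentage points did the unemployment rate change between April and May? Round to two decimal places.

April: labor force = 182.44 + 19.87 = 202.31; u = 19.87/202.31 = 9.82%.
May: labor force = 183.12 + 19.13 = 202.25; u = 19.13/202.25 = 9.46%.
Change = 9.46% − 9.82% = −0.36 pp.

The unemployment rate changed by −0.36 percentage points.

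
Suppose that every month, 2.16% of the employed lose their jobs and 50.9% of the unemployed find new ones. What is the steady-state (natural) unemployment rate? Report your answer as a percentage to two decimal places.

At steady state the flows balance: s·E = f·U, so U/(E+U) = s/(s+f).
u* = 2.16 / (2.16 + 50.9) = 2.16 / 53.06 = 4.07%.

Steady-state unemployment rate ≈ 4.07%.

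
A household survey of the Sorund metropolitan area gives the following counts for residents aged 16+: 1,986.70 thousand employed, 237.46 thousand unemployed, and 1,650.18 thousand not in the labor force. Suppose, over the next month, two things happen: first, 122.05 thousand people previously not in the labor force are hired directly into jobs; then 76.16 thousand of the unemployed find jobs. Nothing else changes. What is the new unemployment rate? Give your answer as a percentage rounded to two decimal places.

Initially, labor force = 1,986.70 + 237.46 = 2,224.16 thousand, so u = 237.46/2,224.16 = 10.68%.
After the first change, employed and labor force both rise by 122.05; unemployed unchanged → E = 2,108.75, U = 237.46, labor force = 2,346.21 thousand.
After the second change, unemployed falls and employed rises by 76.16; labor force unchanged → E = 2,184.91, U = 161.30, labor force = 2,346.21 thousand.
New unemployment rate = 161.30 / 2,346.21 = 6.87%.

New unemployment rate ≈ 6.87%.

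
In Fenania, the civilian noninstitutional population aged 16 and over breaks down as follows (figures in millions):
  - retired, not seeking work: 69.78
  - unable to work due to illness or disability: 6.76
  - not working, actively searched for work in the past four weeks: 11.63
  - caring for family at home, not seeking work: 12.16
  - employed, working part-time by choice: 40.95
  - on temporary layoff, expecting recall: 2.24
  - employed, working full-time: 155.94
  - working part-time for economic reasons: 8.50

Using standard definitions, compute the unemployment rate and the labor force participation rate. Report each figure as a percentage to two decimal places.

Employed = 40.95 + 155.94 + 8.50 = 205.39 million (anyone who worked, including part-time for economic reasons, counts as employed).
Unemployed = 11.63 + 2.24 = 13.87 million (jobless and actively searching, or on temporary layoff).
Labor force = 205.39 + 13.87 = 219.26 million.
Not in labor force = 69.78 + 6.76 + 12.16 = 88.70 million (those not working and not actively searching are outside the labor force).
Civilian working-age population = 219.26 + 88.70 = 307.96 million.
Unemployment rate = 13.87 / 219.26 = 6.33%.
Labor force participation rate = 219.26 / 307.96 = 71.20%.

Unemployment rate ≈ 6.33%; labor force participation rate ≈ 71.20%.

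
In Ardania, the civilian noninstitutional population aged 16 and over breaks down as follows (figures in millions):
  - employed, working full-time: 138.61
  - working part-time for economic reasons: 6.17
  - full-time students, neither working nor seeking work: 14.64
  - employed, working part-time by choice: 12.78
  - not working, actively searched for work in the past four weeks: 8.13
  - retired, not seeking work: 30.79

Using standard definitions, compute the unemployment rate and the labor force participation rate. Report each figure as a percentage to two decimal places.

Employed = 138.61 + 6.17 + 12.78 = 157.56 million (anyone who worked, including part-time for economic reasons, counts as employed).
Unemployed = 8.13 million.
Labor force = 157.56 + 8.13 = 165.69 million.
Not in labor force = 14.64 + 30.79 = 45.43 million (those not working and not actively searching are outside the labor force).
Civilian working-age population = 165.69 + 45.43 = 211.12 million.
Unemployment rate = 8.13 / 165.69 = 4.91%.
Labor force participation rate = 165.69 / 211.12 = 78.48%.

Unemployment rate ≈ 4.91%; labor force participation rate ≈ 78.48%.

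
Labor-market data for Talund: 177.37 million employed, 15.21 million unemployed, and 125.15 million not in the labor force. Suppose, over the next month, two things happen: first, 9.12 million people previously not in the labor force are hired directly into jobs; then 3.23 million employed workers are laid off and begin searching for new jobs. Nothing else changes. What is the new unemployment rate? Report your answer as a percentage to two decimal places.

Initially, labor force = 177.37 + 15.21 = 192.58 million, so u = 15.21/192.58 = 7.90%.
After the first change, employed and labor force both rise by 9.12; unemployed unchanged → E = 186.49, U = 15.21, labor force = 201.70 million.
After the second change, employed falls and unemployed rises by 3.23; labor force unchanged → E = 183.26, U = 18.44, labor force = 201.70 million.
New unemployment rate = 18.44 / 201.70 = 9.14%.

New unemployment rate ≈ 9.14%.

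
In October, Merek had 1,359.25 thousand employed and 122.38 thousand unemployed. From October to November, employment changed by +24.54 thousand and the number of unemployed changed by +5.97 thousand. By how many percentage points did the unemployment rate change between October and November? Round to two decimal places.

October: labor force = 1,359.25 + 122.38 = 1,481.63; u = 122.38/1,481.63 = 8.26%.
November: labor force = 1,383.79 + 128.35 = 1,512.14; u = 128.35/1,512.14 = 8.49%.
Change = 8.49% − 8.26% = +0.23 pp.

The unemployment rate changed by +0.23 percentage points.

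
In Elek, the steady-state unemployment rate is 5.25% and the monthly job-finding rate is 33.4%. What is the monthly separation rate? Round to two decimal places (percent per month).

Separation rate ≈ 1.85% per month.

From u* = s/(s+f): s = u·f/(1−u).
s = 0.0525 × 33.4 / (1 − 0.0525) = 1.7535 / 0.9475 ≈ 1.85% per month.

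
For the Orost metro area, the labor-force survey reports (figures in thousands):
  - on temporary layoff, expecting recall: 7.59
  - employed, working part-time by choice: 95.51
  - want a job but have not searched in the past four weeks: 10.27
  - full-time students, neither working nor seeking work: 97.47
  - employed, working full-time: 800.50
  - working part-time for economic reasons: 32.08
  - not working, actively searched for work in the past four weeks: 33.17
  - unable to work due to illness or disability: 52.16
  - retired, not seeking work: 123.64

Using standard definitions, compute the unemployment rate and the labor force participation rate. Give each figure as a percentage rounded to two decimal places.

Employed = 95.51 + 800.50 + 32.08 = 928.09 thousand (anyone who worked, including part-time for economic reasons, counts as employed).
Unemployed = 7.59 + 33.17 = 40.76 thousand (jobless and actively searching, or on temporary layoff).
Labor force = 928.09 + 40.76 = 968.85 thousand.
Not in labor force = 10.27 + 97.47 + 52.16 + 123.64 = 283.54 thousand (those not working and not actively searching are outside the labor force — including those who want a job but have given up searching).
Civilian working-age population = 968.85 + 283.54 = 1,252.39 thousand.
Unemployment rate = 40.76 / 968.85 = 4.21%.
Labor force participation rate = 968.85 / 1,252.39 = 77.36%.

Unemployment rate ≈ 4.21%; labor force participation rate ≈ 77.36%.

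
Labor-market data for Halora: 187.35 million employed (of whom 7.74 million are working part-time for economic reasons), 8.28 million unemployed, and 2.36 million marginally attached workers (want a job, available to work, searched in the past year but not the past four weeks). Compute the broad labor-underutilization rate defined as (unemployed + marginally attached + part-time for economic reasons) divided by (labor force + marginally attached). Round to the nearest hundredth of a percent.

Broad underutilization rate ≈ 9.28%.

Labor force = 187.35 + 8.28 = 195.63 million.
Numerator = 8.28 + 2.36 + 7.74 = 18.38 million.
Denominator = 195.63 + 2.36 = 197.99 million.
Broad rate = 18.38 / 197.99 = 9.28%.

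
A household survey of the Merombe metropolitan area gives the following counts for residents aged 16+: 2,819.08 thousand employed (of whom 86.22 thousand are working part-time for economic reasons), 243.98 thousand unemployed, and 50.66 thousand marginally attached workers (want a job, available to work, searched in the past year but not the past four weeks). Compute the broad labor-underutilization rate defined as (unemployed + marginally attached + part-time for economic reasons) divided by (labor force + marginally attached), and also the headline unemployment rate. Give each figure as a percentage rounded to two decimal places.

Labor force = 2,819.08 + 243.98 = 3,063.06 thousand.
Numerator = 243.98 + 50.66 + 86.22 = 380.86 thousand.
Denominator = 3,063.06 + 50.66 = 3,113.72 thousand.
Broad rate = 380.86 / 3,113.72 = 12.23%.
Headline unemployment rate = 243.98 / 3,063.06 = 7.97%.

Broad underutilization rate ≈ 12.23%; headline unemployment rate ≈ 7.97%.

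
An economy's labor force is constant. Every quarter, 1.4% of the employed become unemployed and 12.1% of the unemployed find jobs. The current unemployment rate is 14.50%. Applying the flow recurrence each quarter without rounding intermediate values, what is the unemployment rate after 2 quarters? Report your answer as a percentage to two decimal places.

Unemployment rate after two quarters ≈ 13.46%.

With a fixed labor force, u_{t+1} = u_t + s·(1−u_t) − f·u_t = u_t·(1−s−f) + s.
Here 1−s−f = 0.865 and s = 0.014.
u_1 = 0.145000 × 0.865 + 0.014 = 0.139425.
u_2 = 0.139425 × 0.865 + 0.014 = 0.134603.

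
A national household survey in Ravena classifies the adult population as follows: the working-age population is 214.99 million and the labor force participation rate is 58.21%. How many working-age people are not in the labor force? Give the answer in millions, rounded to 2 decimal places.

About 89.84 million are not in the labor force.

Share not in the labor force = 1 − 0.5821 = 0.4179.
Not in labor force = 0.4179 × 214.99 ≈ 89.84 million.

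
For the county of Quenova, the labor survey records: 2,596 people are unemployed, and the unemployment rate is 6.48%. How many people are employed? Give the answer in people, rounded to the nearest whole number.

Labor force = U / u = 2,596 / 0.0648 ≈ 40,062.
Employed = labor force − unemployed = 40,062 − 2,596 = 37,466.

About 37,466 are employed.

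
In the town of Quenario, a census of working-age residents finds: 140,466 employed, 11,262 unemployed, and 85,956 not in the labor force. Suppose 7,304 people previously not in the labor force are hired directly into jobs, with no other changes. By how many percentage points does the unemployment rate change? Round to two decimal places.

Initially, labor force = 140,466 + 11,262 = 151,728, so u = 11,262/151,728 = 7.42%.
After the change, employed and labor force both rise by 7,304; unemployed unchanged → E = 147,770, U = 11,262, labor force = 159,032.
New unemployment rate = 11,262 / 159,032 = 7.08%.
Change = 7.08% − 7.42% = −0.34 percentage points.

The unemployment rate changes by −0.34 percentage points.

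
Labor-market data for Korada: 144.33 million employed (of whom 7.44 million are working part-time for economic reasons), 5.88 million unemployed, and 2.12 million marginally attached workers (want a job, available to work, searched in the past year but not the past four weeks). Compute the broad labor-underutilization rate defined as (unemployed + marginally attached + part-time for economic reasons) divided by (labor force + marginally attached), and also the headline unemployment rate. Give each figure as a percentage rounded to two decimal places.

Labor force = 144.33 + 5.88 = 150.21 million.
Numerator = 5.88 + 2.12 + 7.44 = 15.44 million.
Denominator = 150.21 + 2.12 = 152.33 million.
Broad rate = 15.44 / 152.33 = 10.14%.
Headline unemployment rate = 5.88 / 150.21 = 3.91%.

Broad underutilization rate ≈ 10.14%; headline unemployment rate ≈ 3.91%.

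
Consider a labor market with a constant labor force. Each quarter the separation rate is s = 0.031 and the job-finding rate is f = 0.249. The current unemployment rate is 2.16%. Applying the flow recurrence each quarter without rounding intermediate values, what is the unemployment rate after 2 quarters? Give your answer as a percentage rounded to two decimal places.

With a fixed labor force, u_{t+1} = u_t + s·(1−u_t) − f·u_t = u_t·(1−s−f) + s.
Here 1−s−f = 0.720 and s = 0.031.
u_1 = 0.021600 × 0.720 + 0.031 = 0.046552.
u_2 = 0.046552 × 0.720 + 0.031 = 0.064517.

Unemployment rate after two quarters ≈ 6.45%.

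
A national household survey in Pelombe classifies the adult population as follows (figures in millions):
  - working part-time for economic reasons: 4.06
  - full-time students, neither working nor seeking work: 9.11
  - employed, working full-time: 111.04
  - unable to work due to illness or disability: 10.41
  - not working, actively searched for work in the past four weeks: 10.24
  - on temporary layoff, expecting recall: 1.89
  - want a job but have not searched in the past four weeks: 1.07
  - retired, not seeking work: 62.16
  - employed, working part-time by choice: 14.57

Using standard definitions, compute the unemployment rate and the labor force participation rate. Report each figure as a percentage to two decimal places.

Employed = 4.06 + 111.04 + 14.57 = 129.67 million (anyone who worked, including part-time for economic reasons, counts as employed).
Unemployed = 10.24 + 1.89 = 12.13 million (jobless and actively searching, or on temporary layoff).
Labor force = 129.67 + 12.13 = 141.80 million.
Not in labor force = 9.11 + 10.41 + 1.07 + 62.16 = 82.75 million (those not working and not actively searching are outside the labor force — including those who want a job but have given up searching).
Civilian working-age population = 141.80 + 82.75 = 224.55 million.
Unemployment rate = 12.13 / 141.80 = 8.55%.
Labor force participation rate = 141.80 / 224.55 = 63.15%.

Unemployment rate ≈ 8.55%; labor force participation rate ≈ 63.15%.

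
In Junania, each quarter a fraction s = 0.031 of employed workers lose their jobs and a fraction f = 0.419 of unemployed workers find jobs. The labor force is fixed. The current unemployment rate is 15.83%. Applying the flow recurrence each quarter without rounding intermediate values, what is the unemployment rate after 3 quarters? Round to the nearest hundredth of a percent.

With a fixed labor force, u_{t+1} = u_t + s·(1−u_t) − f·u_t = u_t·(1−s−f) + s.
Here 1−s−f = 0.550 and s = 0.031.
u_1 = 0.158300 × 0.550 + 0.031 = 0.118065.
u_2 = 0.118065 × 0.550 + 0.031 = 0.095936.
u_3 = 0.095936 × 0.550 + 0.031 = 0.083765.

Unemployment rate after three quarters ≈ 8.38%.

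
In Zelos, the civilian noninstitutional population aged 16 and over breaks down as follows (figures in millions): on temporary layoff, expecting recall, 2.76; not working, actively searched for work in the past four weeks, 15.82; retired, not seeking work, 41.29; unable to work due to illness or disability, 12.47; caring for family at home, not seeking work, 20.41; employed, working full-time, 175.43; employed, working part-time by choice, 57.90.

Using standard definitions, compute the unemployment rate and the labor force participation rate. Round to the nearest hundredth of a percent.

Unemployment rate ≈ 7.38%; labor force participation rate ≈ 77.25%.

Employed = 175.43 + 57.90 = 233.33 million.
Unemployed = 2.76 + 15.82 = 18.58 million (jobless and actively searching, or on temporary layoff).
Labor force = 233.33 + 18.58 = 251.91 million.
Not in labor force = 41.29 + 12.47 + 20.41 = 74.17 million (those not working and not actively searching are outside the labor force).
Civilian working-age population = 251.91 + 74.17 = 326.08 million.
Unemployment rate = 18.58 / 251.91 = 7.38%.
Labor force participation rate = 251.91 / 326.08 = 77.25%.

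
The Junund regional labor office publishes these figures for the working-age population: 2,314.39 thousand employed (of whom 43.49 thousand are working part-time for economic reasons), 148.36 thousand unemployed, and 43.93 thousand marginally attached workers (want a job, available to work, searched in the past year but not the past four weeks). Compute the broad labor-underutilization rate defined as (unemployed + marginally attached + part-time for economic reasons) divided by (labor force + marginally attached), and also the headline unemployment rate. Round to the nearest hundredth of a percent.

Labor force = 2,314.39 + 148.36 = 2,462.75 thousand.
Numerator = 148.36 + 43.93 + 43.49 = 235.78 thousand.
Denominator = 2,462.75 + 43.93 = 2,506.68 thousand.
Broad rate = 235.78 / 2,506.68 = 9.41%.
Headline unemployment rate = 148.36 / 2,462.75 = 6.02%.

Broad underutilization rate ≈ 9.41%; headline unemployment rate ≈ 6.02%.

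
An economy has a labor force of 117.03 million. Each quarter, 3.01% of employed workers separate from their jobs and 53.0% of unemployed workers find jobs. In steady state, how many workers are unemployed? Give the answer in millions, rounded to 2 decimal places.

About 6.29 million are unemployed in steady state.

Steady-state unemployment rate u* = s/(s+f) = 3.01/(3.01+53.0) = 0.053740.
Unemployed = u* × labor force = 0.053740 × 117.03 ≈ 6.29 million.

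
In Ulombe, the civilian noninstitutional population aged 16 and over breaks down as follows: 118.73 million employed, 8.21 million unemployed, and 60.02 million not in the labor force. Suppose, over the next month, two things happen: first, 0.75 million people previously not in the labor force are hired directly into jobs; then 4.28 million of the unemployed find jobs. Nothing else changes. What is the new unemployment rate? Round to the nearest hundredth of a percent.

New unemployment rate ≈ 3.08%.

Initially, labor force = 118.73 + 8.21 = 126.94 million, so u = 8.21/126.94 = 6.47%.
After the first change, employed and labor force both rise by 0.75; unemployed unchanged → E = 119.48, U = 8.21, labor force = 127.69 million.
After the second change, unemployed falls and employed rises by 4.28; labor force unchanged → E = 123.76, U = 3.93, labor force = 127.69 million.
New unemployment rate = 3.93 / 127.69 = 3.08%.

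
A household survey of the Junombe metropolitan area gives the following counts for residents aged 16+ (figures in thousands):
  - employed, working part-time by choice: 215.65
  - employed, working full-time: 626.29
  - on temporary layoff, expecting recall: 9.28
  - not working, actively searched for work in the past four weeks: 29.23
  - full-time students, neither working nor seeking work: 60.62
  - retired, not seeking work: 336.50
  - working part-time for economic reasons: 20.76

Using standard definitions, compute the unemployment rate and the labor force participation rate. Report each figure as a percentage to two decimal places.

Unemployment rate ≈ 4.27%; labor force participation rate ≈ 69.41%.

Employed = 215.65 + 626.29 + 20.76 = 862.70 thousand (anyone who worked, including part-time for economic reasons, counts as employed).
Unemployed = 9.28 + 29.23 = 38.51 thousand (jobless and actively searching, or on temporary layoff).
Labor force = 862.70 + 38.51 = 901.21 thousand.
Not in labor force = 60.62 + 336.50 = 397.12 thousand (those not working and not actively searching are outside the labor force).
Civilian working-age population = 901.21 + 397.12 = 1,298.33 thousand.
Unemployment rate = 38.51 / 901.21 = 4.27%.
Labor force participation rate = 901.21 / 1,298.33 = 69.41%.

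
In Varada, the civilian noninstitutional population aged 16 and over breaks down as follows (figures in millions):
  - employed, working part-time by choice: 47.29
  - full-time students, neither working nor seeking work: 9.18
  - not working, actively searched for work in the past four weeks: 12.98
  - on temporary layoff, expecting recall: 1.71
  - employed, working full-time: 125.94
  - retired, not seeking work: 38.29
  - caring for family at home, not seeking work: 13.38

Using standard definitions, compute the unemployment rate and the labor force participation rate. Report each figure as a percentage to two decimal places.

Employed = 47.29 + 125.94 = 173.23 million.
Unemployed = 12.98 + 1.71 = 14.69 million (jobless and actively searching, or on temporary layoff).
Labor force = 173.23 + 14.69 = 187.92 million.
Not in labor force = 9.18 + 38.29 + 13.38 = 60.85 million (those not working and not actively searching are outside the labor force).
Civilian working-age population = 187.92 + 60.85 = 248.77 million.
Unemployment rate = 14.69 / 187.92 = 7.82%.
Labor force participation rate = 187.92 / 248.77 = 75.54%.

Unemployment rate ≈ 7.82%; labor force participation rate ≈ 75.54%.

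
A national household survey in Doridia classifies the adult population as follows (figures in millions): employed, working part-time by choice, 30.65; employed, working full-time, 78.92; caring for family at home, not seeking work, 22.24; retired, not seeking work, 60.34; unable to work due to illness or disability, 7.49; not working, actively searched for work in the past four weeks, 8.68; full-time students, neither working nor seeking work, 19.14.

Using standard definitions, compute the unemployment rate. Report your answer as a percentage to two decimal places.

Unemployment rate ≈ 7.34%.

Employed = 30.65 + 78.92 = 109.57 million.
Unemployed = 8.68 million.
Labor force = 109.57 + 8.68 = 118.25 million.
Unemployment rate = 8.68 / 118.25 = 7.34%.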